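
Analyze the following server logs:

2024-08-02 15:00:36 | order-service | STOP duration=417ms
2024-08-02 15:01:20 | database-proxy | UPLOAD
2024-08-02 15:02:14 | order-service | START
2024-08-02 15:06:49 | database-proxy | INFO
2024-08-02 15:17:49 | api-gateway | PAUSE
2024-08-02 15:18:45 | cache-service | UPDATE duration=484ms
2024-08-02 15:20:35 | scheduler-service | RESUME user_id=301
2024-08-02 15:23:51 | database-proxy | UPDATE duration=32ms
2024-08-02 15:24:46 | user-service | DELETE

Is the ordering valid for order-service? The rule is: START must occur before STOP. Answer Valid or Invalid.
Invalid

To validate ordering:

1. Required order: START → STOP
2. Rule: START must occur before STOP
3. Check actual order of events for order-service
4. Result: Invalid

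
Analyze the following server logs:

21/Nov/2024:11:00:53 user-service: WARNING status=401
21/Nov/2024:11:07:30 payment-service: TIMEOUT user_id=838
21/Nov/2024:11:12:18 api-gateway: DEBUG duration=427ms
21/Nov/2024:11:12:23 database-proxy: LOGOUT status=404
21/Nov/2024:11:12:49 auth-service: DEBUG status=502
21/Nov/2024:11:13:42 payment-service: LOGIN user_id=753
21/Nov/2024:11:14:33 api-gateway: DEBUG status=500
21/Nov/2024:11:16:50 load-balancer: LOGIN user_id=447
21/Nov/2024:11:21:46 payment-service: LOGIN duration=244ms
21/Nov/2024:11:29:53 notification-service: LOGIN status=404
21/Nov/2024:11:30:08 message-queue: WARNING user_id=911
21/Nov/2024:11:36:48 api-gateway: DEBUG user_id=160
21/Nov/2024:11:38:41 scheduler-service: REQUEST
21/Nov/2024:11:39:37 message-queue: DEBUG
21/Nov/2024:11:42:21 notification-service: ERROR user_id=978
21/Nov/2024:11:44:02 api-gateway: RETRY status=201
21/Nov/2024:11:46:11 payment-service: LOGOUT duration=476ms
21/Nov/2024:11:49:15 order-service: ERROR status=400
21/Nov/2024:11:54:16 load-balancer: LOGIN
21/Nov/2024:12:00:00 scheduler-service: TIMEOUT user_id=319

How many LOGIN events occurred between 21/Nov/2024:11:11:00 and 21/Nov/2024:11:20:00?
2

To count events in the time window:

1. Window boundaries: 21/Nov/2024:11:11:00 to 21/Nov/2024:11:20:00
2. Filter for LOGIN events within this window
3. Count matching events: 2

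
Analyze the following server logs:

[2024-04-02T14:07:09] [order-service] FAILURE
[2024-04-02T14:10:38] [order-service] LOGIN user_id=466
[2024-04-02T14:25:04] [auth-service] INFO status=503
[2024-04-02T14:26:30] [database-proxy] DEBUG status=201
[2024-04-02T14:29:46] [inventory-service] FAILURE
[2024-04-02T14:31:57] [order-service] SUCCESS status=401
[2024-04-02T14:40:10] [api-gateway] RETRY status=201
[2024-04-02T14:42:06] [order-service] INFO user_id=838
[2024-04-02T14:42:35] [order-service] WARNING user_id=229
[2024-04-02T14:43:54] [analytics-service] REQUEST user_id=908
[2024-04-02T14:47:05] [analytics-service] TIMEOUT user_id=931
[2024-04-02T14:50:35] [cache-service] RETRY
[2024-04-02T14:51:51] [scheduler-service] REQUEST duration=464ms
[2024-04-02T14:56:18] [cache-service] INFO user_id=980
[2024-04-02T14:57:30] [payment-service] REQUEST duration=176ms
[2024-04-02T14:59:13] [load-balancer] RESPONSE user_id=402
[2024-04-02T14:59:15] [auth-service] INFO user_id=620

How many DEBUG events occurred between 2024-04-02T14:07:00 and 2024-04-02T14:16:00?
0

To count events in the time window:

1. Window boundaries: 2024-04-02T14:07:00 to 2024-04-02T14:16:00
2. Filter for DEBUG events within this window
3. Count matching events: 0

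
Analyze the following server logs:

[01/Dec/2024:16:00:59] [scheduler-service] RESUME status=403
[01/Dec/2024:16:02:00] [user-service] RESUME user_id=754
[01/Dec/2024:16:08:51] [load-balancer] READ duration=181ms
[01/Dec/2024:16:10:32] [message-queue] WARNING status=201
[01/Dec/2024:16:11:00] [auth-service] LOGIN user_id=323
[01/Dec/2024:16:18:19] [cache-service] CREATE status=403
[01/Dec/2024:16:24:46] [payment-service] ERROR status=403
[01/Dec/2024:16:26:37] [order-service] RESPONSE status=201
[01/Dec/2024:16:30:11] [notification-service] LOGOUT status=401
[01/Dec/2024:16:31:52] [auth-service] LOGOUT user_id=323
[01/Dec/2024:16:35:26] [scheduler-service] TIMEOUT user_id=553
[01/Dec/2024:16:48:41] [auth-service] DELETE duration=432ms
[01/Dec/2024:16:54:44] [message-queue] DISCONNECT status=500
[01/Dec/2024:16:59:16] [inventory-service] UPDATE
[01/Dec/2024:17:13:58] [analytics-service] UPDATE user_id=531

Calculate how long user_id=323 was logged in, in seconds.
1252

To calculate session duration:

1. Find LOGIN event for user_id=323: 01/Dec/2024:16:11:00
2. Find LOGOUT event for user_id=323: 01/Dec/2024:16:31:52
3. Session duration: 01/Dec/2024:16:31:52 - 01/Dec/2024:16:11:00 = 1252 seconds (20 minutes)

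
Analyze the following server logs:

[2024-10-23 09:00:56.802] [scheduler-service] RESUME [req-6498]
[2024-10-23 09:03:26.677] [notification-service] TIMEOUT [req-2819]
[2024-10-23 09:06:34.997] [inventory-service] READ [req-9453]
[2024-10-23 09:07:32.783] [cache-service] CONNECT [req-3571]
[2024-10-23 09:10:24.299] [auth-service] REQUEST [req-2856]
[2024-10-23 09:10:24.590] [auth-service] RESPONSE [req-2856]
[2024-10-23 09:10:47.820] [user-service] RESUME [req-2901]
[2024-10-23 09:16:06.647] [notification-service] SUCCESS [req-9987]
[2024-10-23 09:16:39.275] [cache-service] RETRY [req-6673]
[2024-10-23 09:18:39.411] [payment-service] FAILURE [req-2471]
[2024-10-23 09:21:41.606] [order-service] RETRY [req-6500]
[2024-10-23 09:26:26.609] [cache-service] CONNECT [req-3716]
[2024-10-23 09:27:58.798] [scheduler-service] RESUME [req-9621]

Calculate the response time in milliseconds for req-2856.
291

To calculate latency:

1. Find REQUEST with id req-2856: 2024-10-23 09:10:24.299
2. Find RESPONSE with id req-2856: 2024-10-23 09:10:24.590
3. Latency: 2024-10-23 09:10:24.590 - 2024-10-23 09:10:24.299 = 291ms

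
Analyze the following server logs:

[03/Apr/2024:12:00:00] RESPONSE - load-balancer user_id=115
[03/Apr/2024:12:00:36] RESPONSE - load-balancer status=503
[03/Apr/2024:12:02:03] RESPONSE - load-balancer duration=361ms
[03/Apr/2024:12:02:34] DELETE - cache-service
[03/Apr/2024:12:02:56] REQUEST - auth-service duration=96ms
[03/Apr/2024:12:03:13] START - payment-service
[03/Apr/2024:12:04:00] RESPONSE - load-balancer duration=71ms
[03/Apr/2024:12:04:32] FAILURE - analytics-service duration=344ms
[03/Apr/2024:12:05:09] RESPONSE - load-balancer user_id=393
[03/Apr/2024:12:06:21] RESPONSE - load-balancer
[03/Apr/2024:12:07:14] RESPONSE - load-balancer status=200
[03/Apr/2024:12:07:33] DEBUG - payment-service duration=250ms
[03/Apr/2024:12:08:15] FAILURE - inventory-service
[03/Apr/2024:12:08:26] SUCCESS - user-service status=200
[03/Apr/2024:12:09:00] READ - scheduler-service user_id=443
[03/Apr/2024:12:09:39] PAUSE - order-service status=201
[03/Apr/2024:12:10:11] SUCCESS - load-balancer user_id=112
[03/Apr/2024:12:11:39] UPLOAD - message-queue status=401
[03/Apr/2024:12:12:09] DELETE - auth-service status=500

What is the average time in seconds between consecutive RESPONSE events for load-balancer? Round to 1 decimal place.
72.3

To calculate average interval:

1. Find all RESPONSE events for load-balancer in order
2. Calculate time gaps between consecutive events
3. Compute mean of gaps: 434 / 6 = 72.3 seconds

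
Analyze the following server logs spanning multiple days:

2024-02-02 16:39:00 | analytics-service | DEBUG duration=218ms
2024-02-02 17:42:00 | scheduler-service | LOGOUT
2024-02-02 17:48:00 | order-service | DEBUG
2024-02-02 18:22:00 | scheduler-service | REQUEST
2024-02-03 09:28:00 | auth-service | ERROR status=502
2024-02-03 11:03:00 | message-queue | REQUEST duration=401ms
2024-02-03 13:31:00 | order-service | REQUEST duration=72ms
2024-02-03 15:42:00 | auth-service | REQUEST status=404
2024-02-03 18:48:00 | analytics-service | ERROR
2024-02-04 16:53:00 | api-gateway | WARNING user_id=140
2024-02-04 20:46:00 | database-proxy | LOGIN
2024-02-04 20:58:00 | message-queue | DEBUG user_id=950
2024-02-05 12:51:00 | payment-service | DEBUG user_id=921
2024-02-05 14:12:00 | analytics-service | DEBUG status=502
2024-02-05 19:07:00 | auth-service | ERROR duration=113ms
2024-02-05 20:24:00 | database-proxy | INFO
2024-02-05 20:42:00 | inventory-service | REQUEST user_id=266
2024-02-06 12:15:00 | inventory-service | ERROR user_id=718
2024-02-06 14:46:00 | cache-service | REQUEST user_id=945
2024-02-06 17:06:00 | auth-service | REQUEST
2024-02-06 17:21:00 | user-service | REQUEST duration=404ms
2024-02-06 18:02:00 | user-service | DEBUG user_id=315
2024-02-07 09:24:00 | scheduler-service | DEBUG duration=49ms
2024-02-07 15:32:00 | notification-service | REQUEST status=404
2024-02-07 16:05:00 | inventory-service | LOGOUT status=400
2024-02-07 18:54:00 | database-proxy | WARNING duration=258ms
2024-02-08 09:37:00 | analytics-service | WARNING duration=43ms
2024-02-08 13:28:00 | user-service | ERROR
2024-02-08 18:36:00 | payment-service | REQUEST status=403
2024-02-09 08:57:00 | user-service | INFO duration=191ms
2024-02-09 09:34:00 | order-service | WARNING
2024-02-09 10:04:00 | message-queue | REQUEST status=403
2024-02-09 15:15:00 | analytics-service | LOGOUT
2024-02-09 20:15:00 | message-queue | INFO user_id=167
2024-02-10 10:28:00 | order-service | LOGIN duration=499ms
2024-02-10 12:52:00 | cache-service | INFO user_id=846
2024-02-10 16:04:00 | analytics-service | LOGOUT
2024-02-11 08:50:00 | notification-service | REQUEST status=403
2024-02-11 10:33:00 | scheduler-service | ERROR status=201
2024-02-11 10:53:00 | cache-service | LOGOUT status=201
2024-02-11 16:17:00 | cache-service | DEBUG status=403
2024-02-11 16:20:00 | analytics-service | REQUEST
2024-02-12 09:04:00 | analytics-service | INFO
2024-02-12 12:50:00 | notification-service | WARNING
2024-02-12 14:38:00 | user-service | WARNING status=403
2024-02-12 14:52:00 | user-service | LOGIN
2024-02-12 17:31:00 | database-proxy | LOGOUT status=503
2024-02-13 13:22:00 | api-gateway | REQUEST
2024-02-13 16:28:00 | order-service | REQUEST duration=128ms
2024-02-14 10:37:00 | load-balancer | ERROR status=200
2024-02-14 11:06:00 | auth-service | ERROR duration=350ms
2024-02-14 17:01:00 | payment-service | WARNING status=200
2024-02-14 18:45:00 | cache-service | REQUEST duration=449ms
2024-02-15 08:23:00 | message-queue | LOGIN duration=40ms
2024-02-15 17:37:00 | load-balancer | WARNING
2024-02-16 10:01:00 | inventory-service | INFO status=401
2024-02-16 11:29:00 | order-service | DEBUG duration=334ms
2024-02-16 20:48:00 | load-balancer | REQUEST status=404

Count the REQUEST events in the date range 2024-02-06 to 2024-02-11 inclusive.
8

To filter by date range:

1. Date range: 2024-02-06 through 2024-02-11, both dates inclusive
2. Filter for REQUEST events whose date falls in this range
3. Count matching events: 8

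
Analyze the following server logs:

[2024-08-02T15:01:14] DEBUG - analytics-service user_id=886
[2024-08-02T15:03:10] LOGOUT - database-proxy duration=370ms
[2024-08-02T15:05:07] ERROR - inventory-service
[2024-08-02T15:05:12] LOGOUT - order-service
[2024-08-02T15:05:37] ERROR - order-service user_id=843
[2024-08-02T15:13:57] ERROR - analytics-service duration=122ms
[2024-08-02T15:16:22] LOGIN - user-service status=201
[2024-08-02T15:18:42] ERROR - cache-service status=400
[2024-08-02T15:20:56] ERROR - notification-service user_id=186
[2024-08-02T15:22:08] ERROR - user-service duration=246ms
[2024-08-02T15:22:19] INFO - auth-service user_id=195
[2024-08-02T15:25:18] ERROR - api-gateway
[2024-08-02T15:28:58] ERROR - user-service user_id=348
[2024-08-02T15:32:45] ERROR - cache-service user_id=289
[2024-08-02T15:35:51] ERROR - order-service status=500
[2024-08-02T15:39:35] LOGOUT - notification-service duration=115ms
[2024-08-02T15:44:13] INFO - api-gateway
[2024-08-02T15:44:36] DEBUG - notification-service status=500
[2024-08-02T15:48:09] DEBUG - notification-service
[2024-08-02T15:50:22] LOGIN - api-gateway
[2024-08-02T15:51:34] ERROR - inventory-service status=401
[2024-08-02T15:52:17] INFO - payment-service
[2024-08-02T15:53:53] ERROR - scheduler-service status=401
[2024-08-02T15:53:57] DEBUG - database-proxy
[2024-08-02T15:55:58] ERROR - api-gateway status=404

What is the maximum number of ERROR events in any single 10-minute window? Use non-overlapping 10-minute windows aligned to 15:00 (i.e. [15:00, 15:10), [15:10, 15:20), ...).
4

To find the burst window:

1. Divide the log period into non-overlapping 10-minute windows starting at 15:00
2. Count ERROR events in each window
3. Find the window with maximum count
4. Maximum events in a window: 4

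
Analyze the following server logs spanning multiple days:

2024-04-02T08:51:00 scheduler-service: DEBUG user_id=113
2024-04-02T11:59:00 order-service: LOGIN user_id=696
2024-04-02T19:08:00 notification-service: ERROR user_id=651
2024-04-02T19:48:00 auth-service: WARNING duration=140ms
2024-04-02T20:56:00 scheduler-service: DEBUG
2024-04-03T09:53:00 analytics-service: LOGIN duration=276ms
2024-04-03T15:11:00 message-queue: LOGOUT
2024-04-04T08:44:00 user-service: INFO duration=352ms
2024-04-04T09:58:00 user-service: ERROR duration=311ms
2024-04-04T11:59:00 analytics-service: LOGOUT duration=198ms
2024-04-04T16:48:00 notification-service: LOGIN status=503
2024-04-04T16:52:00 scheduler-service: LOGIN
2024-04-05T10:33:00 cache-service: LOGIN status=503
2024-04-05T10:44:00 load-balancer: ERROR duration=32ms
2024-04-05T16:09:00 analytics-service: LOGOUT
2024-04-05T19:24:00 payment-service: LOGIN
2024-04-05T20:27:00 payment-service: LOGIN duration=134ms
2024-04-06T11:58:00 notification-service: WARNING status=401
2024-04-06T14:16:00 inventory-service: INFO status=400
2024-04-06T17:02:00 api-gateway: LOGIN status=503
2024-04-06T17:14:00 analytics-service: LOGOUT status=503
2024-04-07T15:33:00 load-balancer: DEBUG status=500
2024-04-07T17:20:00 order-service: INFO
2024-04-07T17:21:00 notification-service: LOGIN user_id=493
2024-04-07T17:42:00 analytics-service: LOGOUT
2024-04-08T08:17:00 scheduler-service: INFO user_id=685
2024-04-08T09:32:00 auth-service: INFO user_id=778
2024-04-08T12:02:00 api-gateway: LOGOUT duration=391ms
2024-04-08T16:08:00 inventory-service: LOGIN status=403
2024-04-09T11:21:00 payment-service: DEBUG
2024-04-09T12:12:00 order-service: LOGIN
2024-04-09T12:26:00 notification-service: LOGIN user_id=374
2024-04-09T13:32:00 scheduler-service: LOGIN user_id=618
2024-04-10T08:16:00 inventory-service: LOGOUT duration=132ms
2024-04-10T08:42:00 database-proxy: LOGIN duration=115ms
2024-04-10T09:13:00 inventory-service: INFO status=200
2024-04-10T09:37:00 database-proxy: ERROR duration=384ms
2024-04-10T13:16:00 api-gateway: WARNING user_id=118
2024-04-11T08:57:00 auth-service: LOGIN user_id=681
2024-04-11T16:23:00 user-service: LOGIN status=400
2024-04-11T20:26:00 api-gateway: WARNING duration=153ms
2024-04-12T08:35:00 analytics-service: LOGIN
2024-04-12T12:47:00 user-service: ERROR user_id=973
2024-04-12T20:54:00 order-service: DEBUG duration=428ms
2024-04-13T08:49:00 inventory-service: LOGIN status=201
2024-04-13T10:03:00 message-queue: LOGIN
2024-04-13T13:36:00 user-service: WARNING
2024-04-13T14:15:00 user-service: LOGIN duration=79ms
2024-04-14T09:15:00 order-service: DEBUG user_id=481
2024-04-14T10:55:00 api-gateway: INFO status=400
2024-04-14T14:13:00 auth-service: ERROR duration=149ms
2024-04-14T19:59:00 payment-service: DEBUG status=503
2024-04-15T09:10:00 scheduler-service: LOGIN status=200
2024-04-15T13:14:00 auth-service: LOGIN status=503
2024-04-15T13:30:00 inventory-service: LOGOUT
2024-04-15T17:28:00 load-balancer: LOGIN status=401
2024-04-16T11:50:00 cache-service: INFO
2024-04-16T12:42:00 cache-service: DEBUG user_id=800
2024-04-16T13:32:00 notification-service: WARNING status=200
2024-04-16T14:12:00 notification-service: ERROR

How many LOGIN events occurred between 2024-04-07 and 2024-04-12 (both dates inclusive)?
9

To filter by date range:

1. Date range: 2024-04-07 through 2024-04-12, both dates inclusive
2. Filter for LOGIN events whose date falls in this range
3. Count matching events: 9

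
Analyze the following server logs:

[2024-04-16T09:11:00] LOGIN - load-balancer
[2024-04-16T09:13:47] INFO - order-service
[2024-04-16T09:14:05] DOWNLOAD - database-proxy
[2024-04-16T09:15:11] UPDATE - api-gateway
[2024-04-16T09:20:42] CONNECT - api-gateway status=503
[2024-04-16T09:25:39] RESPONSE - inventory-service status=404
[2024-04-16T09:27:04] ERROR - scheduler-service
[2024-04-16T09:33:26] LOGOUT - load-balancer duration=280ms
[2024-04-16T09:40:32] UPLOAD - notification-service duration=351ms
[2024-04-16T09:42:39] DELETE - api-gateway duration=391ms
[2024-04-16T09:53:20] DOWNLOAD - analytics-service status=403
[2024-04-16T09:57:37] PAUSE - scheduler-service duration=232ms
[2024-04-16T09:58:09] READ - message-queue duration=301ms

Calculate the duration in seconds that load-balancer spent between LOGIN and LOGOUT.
1346

To calculate state duration:

1. Find LOGIN event for load-balancer: 2024-04-16T09:11:00
2. Find LOGOUT event for load-balancer: 2024-04-16T09:33:26
3. Calculate duration: 2024-04-16T09:33:26 - 2024-04-16T09:11:00 = 1346 seconds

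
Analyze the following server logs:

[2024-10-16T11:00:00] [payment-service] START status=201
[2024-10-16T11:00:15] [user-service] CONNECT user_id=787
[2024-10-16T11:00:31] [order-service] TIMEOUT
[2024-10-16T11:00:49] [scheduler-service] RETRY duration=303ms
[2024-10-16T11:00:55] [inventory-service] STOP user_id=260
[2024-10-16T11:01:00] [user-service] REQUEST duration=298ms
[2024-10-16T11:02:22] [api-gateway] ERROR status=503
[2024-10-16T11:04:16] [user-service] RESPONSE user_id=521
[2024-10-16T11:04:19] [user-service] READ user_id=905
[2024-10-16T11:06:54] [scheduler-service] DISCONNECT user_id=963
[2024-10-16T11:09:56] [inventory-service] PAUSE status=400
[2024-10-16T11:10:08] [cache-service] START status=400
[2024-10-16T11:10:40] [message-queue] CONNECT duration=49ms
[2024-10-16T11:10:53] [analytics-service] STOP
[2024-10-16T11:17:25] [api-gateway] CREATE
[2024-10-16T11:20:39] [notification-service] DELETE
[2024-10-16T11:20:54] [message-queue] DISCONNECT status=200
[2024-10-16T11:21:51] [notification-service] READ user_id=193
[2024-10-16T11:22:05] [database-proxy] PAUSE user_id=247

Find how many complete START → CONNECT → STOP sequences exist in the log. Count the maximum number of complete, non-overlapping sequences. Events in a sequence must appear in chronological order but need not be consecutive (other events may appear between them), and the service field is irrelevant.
2

To count sequences:

1. Look for pattern: START → CONNECT → STOP
2. Greedily scan the log in chronological order, matching each sequence element in turn (ignoring service)
3. Each time the full pattern completes, increment the count and restart matching from the next event
4. Complete non-overlapping sequences found: 2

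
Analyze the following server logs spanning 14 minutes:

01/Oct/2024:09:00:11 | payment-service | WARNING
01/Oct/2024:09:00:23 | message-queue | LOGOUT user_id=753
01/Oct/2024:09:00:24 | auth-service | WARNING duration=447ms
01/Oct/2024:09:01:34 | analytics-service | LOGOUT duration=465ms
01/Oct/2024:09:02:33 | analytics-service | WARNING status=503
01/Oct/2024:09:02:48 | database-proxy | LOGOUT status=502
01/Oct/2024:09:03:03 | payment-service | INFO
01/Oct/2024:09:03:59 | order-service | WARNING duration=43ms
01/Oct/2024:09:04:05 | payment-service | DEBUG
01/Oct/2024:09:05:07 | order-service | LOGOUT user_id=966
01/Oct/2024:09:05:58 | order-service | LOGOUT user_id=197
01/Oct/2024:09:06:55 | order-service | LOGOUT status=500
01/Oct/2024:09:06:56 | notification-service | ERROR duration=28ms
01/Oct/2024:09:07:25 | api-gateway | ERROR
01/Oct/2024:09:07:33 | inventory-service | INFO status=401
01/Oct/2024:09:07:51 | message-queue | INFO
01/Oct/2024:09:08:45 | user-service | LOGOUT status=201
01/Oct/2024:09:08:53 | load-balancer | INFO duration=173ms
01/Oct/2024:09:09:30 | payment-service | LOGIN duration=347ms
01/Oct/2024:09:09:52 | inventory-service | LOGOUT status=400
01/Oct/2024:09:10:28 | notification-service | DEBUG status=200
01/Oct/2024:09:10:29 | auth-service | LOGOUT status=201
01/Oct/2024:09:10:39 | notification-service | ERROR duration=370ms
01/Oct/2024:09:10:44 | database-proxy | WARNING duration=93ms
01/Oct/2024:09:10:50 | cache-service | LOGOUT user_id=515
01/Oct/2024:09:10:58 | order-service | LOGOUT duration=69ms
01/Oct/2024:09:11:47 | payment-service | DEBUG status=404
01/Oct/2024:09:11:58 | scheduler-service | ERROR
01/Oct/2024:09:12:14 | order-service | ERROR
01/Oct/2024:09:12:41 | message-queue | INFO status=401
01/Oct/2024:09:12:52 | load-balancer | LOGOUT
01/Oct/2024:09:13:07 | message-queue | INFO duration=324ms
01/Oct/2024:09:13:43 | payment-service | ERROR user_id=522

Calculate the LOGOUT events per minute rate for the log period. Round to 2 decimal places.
0.86

To calculate the rate:

1. Count total LOGOUT events: 12
2. Total time period: 14 minutes
3. Rate = 12 / 14 = 0.86 events per minute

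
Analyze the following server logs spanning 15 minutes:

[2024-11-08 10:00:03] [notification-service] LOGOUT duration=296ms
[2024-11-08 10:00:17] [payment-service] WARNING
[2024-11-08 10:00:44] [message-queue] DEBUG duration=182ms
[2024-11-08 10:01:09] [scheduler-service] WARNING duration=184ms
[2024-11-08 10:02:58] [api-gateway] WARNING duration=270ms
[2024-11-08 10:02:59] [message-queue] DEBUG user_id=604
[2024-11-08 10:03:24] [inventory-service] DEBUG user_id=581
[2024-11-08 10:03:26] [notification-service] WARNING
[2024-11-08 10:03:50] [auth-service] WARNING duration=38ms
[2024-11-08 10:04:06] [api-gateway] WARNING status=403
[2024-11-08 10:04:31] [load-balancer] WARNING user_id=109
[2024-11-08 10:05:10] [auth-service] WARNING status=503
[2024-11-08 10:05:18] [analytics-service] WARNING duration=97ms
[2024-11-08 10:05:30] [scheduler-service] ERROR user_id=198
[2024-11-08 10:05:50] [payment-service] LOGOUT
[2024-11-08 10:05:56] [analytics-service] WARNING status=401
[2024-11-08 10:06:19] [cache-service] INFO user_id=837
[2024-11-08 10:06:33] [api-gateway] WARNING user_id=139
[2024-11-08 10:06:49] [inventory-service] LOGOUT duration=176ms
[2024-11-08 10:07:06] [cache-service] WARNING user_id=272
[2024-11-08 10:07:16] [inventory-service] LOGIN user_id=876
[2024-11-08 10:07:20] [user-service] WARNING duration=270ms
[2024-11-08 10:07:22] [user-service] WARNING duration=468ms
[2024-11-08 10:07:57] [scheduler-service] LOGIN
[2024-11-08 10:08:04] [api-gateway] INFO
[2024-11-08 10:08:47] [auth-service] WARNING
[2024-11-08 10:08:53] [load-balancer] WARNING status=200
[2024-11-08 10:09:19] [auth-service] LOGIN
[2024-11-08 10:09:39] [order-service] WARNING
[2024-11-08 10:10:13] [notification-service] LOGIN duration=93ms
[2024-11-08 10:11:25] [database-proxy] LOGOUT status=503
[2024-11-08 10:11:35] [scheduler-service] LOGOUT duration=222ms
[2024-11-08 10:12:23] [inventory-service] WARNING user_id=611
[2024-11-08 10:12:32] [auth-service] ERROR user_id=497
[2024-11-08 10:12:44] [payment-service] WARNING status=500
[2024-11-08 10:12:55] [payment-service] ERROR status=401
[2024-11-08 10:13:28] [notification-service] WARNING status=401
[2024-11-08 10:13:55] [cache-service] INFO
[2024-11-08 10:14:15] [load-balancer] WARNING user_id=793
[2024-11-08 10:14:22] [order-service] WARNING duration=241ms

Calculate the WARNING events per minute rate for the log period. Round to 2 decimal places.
1.47

To calculate the rate:

1. Count total WARNING events: 22
2. Total time period: 15 minutes
3. Rate = 22 / 15 = 1.47 events per minute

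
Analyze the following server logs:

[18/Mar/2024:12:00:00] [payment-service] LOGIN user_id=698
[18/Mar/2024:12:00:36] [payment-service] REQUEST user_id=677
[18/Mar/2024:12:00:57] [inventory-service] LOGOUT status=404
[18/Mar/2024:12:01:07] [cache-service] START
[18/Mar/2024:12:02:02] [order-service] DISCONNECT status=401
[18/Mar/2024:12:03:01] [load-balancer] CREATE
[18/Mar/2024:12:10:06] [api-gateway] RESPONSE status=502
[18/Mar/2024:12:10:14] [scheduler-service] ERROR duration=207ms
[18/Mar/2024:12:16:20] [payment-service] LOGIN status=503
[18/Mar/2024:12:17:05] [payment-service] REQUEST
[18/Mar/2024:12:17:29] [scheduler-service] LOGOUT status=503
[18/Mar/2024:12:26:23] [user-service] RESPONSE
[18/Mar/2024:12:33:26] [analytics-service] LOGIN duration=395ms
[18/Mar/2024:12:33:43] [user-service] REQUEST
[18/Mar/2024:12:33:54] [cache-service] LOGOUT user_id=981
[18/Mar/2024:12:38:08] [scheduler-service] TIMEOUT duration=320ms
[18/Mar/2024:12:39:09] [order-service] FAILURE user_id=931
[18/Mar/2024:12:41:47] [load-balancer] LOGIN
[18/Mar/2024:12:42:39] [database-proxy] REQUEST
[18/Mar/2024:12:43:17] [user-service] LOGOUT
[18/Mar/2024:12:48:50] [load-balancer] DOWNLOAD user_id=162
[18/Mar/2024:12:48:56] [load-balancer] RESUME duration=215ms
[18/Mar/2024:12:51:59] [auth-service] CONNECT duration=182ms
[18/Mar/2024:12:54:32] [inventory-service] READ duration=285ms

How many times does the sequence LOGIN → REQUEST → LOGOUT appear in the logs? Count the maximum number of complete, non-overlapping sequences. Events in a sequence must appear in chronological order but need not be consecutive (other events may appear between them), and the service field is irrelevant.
4

To count sequences:

1. Look for pattern: LOGIN → REQUEST → LOGOUT
2. Greedily scan the log in chronological order, matching each sequence element in turn (ignoring service)
3. Each time the full pattern completes, increment the count and restart matching from the next event
4. Complete non-overlapping sequences found: 4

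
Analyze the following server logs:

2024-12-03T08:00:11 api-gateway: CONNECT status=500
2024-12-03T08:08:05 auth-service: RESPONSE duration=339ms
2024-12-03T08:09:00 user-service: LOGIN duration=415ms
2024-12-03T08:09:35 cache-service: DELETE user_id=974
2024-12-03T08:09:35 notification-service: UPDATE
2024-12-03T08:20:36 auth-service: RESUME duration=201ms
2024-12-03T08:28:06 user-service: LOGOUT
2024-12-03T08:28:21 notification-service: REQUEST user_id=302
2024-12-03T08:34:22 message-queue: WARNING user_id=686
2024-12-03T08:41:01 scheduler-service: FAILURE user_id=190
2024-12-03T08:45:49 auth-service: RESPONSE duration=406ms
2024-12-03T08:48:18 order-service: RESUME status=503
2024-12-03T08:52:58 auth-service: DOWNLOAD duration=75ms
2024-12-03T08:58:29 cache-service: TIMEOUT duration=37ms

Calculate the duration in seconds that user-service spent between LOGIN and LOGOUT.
1146

To calculate state duration:

1. Find LOGIN event for user-service: 2024-12-03T08:09:00
2. Find LOGOUT event for user-service: 2024-12-03T08:28:06
3. Calculate duration: 2024-12-03T08:28:06 - 2024-12-03T08:09:00 = 1146 seconds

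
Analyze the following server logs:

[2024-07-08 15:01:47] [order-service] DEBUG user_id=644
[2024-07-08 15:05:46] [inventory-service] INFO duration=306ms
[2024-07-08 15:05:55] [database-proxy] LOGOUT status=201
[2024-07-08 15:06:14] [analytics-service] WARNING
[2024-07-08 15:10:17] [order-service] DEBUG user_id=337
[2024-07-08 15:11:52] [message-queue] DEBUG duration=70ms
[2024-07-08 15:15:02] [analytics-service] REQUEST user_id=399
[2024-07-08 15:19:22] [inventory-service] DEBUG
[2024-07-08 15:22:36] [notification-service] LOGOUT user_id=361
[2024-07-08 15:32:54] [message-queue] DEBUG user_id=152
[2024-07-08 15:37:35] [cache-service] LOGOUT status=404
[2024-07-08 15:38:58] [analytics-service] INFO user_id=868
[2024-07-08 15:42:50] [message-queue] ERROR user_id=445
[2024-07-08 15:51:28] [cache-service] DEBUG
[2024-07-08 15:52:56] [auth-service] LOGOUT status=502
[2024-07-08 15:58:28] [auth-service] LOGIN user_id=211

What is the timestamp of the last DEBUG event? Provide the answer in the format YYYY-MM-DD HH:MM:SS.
2024-07-08 15:51:28

To find the last event:

1. Filter for all DEBUG events
2. Sort by timestamp
3. Select the last one
4. Timestamp: 2024-07-08 15:51:28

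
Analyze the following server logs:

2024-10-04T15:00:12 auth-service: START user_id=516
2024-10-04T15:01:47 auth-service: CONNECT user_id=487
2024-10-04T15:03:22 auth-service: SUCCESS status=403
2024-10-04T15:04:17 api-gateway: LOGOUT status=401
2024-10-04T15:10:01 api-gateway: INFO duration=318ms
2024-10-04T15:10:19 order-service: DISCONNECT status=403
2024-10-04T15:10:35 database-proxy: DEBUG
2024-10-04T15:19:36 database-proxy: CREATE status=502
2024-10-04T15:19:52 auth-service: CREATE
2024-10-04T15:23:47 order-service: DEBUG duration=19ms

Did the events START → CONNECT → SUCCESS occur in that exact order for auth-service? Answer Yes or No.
Yes

To verify sequence order:

1. Find all events in sequence START → CONNECT → SUCCESS for auth-service
2. Extract their timestamps
3. Check if timestamps are in ascending order
4. Result: Yes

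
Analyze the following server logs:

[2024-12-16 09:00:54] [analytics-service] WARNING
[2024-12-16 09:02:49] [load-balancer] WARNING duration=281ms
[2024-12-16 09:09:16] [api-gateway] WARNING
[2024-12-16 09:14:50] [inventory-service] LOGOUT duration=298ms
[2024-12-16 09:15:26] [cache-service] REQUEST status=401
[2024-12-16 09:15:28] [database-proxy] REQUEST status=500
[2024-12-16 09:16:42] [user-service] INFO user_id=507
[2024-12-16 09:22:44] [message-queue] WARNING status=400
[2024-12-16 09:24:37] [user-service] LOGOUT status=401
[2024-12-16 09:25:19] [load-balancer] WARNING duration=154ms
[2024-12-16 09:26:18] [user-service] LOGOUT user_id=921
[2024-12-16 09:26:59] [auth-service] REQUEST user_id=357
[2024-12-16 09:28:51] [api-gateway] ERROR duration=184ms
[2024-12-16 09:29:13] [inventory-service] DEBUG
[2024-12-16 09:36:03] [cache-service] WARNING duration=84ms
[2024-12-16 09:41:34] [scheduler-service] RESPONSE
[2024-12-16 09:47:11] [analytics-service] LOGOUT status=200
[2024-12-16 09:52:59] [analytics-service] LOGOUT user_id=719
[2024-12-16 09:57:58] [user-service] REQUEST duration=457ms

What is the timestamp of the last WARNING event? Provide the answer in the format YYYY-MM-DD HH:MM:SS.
2024-12-16 09:36:03

To find the last event:

1. Filter for all WARNING events
2. Sort by timestamp
3. Select the last one
4. Timestamp: 2024-12-16 09:36:03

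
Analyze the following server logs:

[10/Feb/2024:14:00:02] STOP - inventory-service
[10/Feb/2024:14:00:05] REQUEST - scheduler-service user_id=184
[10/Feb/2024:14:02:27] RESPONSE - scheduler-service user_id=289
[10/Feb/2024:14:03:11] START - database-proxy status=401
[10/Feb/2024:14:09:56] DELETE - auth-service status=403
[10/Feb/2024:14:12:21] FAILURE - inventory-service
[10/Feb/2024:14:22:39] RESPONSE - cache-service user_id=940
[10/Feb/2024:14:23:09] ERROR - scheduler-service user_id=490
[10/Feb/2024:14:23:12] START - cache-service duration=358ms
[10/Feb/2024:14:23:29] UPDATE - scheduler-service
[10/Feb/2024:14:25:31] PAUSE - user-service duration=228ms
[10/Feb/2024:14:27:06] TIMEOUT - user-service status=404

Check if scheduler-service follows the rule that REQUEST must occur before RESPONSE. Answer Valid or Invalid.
Valid

To validate ordering:

1. Required order: REQUEST → RESPONSE
2. Rule: REQUEST must occur before RESPONSE
3. Check actual order of events for scheduler-service
4. Result: Valid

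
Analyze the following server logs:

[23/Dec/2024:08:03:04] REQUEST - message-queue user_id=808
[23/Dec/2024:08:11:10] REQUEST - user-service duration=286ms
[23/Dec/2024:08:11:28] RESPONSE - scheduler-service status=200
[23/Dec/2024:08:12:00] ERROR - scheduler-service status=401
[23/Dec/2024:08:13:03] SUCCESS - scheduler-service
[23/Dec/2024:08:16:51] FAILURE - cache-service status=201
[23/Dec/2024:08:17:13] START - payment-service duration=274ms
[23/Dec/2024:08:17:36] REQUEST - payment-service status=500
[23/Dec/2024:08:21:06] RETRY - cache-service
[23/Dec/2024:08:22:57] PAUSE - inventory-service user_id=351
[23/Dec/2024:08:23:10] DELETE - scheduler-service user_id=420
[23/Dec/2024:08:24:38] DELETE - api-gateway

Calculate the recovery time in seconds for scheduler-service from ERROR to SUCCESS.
63

To calculate recovery time:

1. Find ERROR event for scheduler-service: 23/Dec/2024:08:12:00
2. Find next SUCCESS event for scheduler-service: 23/Dec/2024:08:13:03
3. Recovery time: 23/Dec/2024:08:13:03 - 23/Dec/2024:08:12:00 = 63 seconds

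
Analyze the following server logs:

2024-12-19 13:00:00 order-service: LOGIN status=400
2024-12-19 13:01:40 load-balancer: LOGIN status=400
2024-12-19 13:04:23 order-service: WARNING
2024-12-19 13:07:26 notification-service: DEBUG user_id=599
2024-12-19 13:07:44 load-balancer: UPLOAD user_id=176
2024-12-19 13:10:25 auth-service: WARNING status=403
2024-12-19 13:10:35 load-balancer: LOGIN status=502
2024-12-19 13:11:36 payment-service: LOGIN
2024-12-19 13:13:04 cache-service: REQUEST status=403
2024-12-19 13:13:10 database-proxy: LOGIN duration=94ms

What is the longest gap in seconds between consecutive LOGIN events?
535

To find the longest gap:

1. Extract all LOGIN events in chronological order
2. Calculate time differences between consecutive events
3. Find the maximum difference
4. Longest gap: 535 seconds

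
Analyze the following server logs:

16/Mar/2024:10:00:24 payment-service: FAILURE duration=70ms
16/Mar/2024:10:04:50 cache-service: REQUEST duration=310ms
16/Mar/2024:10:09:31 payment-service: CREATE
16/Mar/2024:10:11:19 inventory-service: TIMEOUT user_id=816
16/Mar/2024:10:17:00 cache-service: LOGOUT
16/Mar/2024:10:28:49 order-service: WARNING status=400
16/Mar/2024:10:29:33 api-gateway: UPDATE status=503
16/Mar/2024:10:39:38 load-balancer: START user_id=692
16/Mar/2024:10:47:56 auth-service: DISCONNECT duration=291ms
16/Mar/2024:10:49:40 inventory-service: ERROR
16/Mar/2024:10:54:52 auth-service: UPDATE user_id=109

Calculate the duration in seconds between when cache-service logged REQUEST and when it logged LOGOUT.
730

To find the time between events:

1. Locate the first REQUEST event for cache-service: 16/Mar/2024:10:04:50
2. Locate the first LOGOUT event for cache-service: 16/Mar/2024:10:17:00
3. Calculate the difference: 16/Mar/2024:10:17:00 - 16/Mar/2024:10:04:50 = 730 seconds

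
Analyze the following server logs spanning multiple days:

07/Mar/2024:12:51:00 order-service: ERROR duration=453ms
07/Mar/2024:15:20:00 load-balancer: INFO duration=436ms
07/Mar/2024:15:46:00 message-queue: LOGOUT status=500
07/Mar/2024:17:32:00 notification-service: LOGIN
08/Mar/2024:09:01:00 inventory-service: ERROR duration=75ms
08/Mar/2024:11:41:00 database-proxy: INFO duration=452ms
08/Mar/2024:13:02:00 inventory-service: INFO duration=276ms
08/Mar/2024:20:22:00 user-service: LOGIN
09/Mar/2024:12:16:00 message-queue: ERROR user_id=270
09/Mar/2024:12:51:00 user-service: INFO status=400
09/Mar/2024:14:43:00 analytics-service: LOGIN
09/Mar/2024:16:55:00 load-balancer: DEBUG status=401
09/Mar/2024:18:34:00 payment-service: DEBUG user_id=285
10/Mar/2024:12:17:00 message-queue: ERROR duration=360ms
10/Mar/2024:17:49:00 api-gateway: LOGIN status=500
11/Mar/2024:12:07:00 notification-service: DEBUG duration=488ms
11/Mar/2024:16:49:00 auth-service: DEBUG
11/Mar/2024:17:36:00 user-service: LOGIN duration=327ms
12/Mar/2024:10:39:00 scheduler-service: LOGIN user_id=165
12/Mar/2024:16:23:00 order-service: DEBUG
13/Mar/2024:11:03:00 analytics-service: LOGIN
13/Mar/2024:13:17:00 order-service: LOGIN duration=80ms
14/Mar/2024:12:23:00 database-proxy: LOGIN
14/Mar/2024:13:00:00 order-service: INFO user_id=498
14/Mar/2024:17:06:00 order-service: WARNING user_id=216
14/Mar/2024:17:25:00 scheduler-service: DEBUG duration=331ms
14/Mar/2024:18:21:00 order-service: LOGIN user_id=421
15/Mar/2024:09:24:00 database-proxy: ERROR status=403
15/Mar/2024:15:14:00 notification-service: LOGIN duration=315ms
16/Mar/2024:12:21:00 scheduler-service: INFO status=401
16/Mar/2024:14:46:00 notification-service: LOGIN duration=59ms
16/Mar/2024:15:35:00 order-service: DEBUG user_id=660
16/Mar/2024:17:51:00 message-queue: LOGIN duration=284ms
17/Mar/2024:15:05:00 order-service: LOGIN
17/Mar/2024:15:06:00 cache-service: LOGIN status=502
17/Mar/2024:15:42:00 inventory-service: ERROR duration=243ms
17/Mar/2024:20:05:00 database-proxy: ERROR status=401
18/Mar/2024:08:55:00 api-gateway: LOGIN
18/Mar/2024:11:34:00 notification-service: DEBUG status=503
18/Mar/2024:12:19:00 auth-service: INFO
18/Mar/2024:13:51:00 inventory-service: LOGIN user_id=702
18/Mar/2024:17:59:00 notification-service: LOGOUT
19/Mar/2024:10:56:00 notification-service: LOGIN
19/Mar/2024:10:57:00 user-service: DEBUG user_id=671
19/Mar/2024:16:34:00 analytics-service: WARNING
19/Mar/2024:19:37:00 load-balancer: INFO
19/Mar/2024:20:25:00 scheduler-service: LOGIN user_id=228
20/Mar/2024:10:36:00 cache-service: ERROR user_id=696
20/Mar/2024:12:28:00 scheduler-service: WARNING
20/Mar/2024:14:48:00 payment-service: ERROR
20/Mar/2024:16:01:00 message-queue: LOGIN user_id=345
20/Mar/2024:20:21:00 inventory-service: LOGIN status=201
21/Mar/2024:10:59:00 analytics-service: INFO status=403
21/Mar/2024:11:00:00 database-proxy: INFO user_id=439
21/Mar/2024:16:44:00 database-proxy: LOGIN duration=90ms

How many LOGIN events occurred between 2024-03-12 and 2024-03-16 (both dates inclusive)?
8

To filter by date range:

1. Date range: 2024-03-12 through 2024-03-16, both dates inclusive
2. Filter for LOGIN events whose date falls in this range
3. Count matching events: 8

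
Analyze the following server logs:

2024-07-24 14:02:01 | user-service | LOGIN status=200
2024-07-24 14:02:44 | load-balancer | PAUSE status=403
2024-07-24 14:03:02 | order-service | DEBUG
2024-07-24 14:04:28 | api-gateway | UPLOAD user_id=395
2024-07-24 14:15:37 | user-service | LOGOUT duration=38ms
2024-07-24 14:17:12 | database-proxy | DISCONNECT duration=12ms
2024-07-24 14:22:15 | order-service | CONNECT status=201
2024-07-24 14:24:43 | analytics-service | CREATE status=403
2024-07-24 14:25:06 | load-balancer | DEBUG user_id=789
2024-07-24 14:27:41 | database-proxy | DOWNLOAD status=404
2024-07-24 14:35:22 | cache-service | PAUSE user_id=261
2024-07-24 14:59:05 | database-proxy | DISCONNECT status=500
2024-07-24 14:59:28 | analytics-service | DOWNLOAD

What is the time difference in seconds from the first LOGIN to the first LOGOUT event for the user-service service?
816

To find the time between events:

1. Locate the first LOGIN event for user-service: 2024-07-24 14:02:01
2. Locate the first LOGOUT event for user-service: 2024-07-24 14:15:37
3. Calculate the difference: 2024-07-24 14:15:37 - 2024-07-24 14:02:01 = 816 seconds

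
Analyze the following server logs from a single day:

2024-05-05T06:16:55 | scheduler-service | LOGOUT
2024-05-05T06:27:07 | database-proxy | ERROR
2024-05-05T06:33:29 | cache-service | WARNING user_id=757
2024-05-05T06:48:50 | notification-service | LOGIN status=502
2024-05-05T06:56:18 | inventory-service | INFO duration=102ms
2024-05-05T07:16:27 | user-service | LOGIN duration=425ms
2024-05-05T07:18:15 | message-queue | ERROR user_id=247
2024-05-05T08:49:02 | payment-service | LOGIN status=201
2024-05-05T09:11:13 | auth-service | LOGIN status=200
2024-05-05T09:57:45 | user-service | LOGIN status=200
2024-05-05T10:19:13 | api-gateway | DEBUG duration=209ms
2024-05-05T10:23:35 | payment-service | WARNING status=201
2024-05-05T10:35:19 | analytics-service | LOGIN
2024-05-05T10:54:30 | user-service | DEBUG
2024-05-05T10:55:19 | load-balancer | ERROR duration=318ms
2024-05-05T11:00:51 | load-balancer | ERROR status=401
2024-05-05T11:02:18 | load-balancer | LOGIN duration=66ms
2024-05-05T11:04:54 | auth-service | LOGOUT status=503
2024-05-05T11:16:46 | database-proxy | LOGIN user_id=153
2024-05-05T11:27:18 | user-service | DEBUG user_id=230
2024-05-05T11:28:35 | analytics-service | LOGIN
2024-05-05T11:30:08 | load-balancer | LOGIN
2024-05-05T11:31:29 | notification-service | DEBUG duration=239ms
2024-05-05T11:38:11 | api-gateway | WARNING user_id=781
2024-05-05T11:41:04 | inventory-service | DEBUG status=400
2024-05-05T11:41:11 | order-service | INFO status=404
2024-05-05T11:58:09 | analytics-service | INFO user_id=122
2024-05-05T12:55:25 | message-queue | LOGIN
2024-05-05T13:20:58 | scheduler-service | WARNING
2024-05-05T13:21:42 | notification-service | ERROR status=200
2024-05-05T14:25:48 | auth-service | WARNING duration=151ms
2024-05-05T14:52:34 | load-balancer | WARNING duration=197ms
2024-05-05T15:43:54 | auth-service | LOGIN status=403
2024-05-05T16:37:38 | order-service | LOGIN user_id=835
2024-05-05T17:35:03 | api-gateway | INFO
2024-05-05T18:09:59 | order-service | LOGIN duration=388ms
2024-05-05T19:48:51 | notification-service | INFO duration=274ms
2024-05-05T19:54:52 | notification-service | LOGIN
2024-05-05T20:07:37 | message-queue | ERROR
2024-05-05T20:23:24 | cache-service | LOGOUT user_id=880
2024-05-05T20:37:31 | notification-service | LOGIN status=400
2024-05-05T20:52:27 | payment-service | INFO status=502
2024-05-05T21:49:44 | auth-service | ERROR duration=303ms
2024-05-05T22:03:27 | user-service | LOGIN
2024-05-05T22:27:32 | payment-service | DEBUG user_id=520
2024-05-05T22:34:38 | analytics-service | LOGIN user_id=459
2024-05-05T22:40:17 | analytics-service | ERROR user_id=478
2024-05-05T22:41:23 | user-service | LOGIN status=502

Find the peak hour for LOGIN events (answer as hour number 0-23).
11

To find the peak hour:

1. Group all LOGIN events by hour
2. Count events in each hour
3. Find hour with maximum count
4. Peak hour: 11 (with 4 events)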